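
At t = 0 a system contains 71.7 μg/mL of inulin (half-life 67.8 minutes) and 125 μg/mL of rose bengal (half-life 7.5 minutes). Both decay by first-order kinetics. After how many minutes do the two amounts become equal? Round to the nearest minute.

Set 71.7·(1/2)^(t/67.8) = 125·(1/2)^(t/7.5).
Taking log₂: log₂(71.7/125) = t·(1/67.8 − 1/7.5).
log₂(0.5736) = -0.80188; 1/67.8 − 1/7.5 = -0.11858.
t = -0.80188 / -0.11858 ≈ 6.7621 minutes.

7 minutes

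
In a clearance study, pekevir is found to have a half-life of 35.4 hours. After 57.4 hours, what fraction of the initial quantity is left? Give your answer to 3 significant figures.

n = 57.4/35.4 ≈ 1.6215 half-lives.
Fraction remaining = (1/2)^1.6215 ≈ 0.325.

0.325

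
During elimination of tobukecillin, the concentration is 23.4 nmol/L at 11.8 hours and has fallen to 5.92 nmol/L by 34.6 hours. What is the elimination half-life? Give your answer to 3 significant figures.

11.5 hours

Over Δt = 34.6 − 11.8 = 22.8 hours, the level fell by a factor of 23.4/5.92 ≈ 3.9527.
n = log₂(3.9527) ≈ 1.9828 half-lives, so t½ = 22.8/1.9828 ≈ 11.499 hours.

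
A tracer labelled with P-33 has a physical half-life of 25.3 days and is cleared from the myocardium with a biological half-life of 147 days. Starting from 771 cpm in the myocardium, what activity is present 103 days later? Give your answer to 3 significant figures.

28.2 cpm

1/t_eff = 1/t_phys + 1/t_biol = 1/25.3 + 1/147 = 0.046328 per day.
t_eff = 25.3 × 147 / (25.3 + 147) ≈ 21.585 days.
Remaining = 771 × (1/2)^(103/21.585) = 771 × (1/2)^4.7718 ≈ 28.222 cpm.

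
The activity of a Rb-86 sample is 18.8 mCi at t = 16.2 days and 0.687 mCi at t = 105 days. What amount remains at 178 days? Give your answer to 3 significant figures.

Over Δt = 105 − 16.2 = 88.8 days, the level fell by a factor of 18.8/0.687 ≈ 27.365.
n = log₂(27.365) ≈ 4.7743 half-lives, so t½ = 88.8/4.7743 ≈ 18.6 days.
From t = 105 to t = 178: 0.687 × (1/2)^((178−105)/18.6) ≈ 0.045235 mCi.

0.0452 mCi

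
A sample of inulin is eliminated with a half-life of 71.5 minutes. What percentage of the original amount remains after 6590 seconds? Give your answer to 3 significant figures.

6590 seconds = 109.833 minutes.
n = 109.833/71.5 ≈ 1.5361 half-lives.
Fraction remaining = (1/2)^1.5361 ≈ 0.34481, i.e. 34.481%.

34.5%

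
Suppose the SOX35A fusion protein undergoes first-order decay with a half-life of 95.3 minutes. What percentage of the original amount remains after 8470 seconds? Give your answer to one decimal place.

35.8%

8470 seconds = 141.167 minutes.
n = 141.167/95.3 ≈ 1.4813 half-lives.
Fraction remaining = (1/2)^1.4813 ≈ 0.35817, i.e. 35.817%.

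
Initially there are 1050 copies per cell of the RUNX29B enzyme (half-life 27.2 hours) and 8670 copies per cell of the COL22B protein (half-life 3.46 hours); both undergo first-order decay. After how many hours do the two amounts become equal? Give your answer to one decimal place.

Set 1050·(1/2)^(t/27.2) = 8670·(1/2)^(t/3.46).
Taking log₂: log₂(1050/8670) = t·(1/27.2 − 1/3.46).
log₂(0.12111) = -3.0456; 1/27.2 − 1/3.46 = -0.25225.
t = -3.0456 / -0.25225 ≈ 12.074 hours.

12.1 hours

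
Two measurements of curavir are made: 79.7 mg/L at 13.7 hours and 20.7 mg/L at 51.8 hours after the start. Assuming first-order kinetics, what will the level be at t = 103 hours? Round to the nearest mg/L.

Over Δt = 51.8 − 13.7 = 38.1 hours, the level fell by a factor of 79.7/20.7 ≈ 3.8502.
n = log₂(3.8502) ≈ 1.9449 half-lives, so t½ = 38.1/1.9449 ≈ 19.589 hours.
From t = 51.8 to t = 103: 20.7 × (1/2)^((103−51.8)/19.589) ≈ 3.382 mg/L.

3 mg/L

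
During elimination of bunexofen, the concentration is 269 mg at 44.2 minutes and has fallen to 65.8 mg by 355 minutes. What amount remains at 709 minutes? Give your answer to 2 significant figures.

13 mg

Over Δt = 355 − 44.2 = 310.8 minutes, the level fell by a factor of 269/65.8 ≈ 4.0881.
n = log₂(4.0881) ≈ 2.0314 half-lives, so t½ = 310.8/2.0314 ≈ 152.99 minutes.
From t = 355 to t = 709: 65.8 × (1/2)^((709−355)/152.99) ≈ 13.234 mg.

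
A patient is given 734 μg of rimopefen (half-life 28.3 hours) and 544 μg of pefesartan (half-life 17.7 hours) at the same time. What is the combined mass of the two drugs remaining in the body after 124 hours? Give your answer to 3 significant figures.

39.4 μg

rimopefen: 734 × (1/2)^(124/28.3) = 734 × (1/2)^4.3816 ≈ 35.212 μg.
pefesartan: 544 × (1/2)^(124/17.7) = 544 × (1/2)^7.0056 ≈ 4.2334 μg.
Total = 35.212 + 4.2334 ≈ 39.446 μg.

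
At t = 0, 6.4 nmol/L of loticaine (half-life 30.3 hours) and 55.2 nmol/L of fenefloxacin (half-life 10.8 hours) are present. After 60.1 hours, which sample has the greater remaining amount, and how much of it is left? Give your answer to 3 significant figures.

loticaine, 1.62 nmol/L

loticaine: 6.4 × (1/2)^1.9835 ≈ 1.6184 nmol/L.
fenefloxacin: 55.2 × (1/2)^5.5648 ≈ 1.1662 nmol/L.
Loticaine has more remaining, at ≈ 1.6184 nmol/L.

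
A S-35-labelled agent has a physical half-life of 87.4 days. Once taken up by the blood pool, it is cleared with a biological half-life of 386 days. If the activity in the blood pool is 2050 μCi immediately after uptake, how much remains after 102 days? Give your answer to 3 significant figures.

1/t_eff = 1/t_phys + 1/t_biol = 1/87.4 + 1/386 = 0.014032 per day.
t_eff = 87.4 × 386 / (87.4 + 386) ≈ 71.264 days.
Remaining = 2050 × (1/2)^(102/71.264) = 2050 × (1/2)^1.4313 ≈ 760.13 μCi.

760 μCi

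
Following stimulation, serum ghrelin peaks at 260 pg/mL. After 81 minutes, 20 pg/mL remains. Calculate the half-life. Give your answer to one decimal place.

21.9 minutes

A/A₀ = 20/260 ≈ 0.076923.
n = log₂(13) ≈ 3.7004 half-lives elapsed in 81 minutes.
t½ = 81/3.7004 ≈ 21.889 minutes.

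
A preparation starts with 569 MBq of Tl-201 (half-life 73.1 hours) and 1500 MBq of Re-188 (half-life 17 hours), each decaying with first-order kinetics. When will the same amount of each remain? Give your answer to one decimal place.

31.0 hours

Set 569·(1/2)^(t/73.1) = 1500·(1/2)^(t/17).
Taking log₂: log₂(569/1500) = t·(1/73.1 − 1/17).
log₂(0.37933) = -1.3985; 1/73.1 − 1/17 = -0.045144.
t = -1.3985 / -0.045144 ≈ 30.978 hours.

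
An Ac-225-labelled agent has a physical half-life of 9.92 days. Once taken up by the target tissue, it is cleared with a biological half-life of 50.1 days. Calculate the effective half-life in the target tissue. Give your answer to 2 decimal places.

1/t_eff = 1/t_phys + 1/t_biol = 1/9.92 + 1/50.1 = 0.12077 per day.
t_eff = 9.92 × 50.1 / (9.92 + 50.1) ≈ 8.2804 days.

8.28 days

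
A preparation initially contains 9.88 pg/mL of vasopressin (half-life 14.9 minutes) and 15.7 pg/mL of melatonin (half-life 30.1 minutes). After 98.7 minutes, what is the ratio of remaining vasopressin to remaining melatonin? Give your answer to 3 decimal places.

vasopressin: 9.88 × (1/2)^(98.7/14.9) = 9.88 × (1/2)^6.6242 ≈ 0.10016 pg/mL.
melatonin: 15.7 × (1/2)^(98.7/30.1) = 15.7 × (1/2)^3.2791 ≈ 1.6173 pg/mL.
Ratio ≈ 0.10016 / 1.6173 ≈ 0.061928.

0.062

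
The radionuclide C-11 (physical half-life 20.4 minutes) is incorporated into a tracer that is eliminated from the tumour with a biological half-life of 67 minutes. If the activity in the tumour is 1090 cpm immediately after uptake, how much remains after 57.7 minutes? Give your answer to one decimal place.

1/t_eff = 1/t_phys + 1/t_biol = 1/20.4 + 1/67 = 0.063945 per minute.
t_eff = 20.4 × 67 / (20.4 + 67) ≈ 15.638 minutes.
Remaining = 1090 × (1/2)^(57.7/15.638) = 1090 × (1/2)^3.6896 ≈ 84.477 cpm.

84.5 cpm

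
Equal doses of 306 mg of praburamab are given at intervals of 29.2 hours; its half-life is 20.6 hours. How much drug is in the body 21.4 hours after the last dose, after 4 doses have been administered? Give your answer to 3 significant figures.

233 mg

The 4 doses were given 109, 79.8, 50.6, 21.4 hours ago.
Total = 306·(1/2)^(109/20.6) + 306·(1/2)^(79.8/20.6) + 306·(1/2)^(50.6/20.6) + 306·(1/2)^(21.4/20.6)
      = 7.8143 + 20.874 + 55.757 + 148.94 ≈ 233.38 mg.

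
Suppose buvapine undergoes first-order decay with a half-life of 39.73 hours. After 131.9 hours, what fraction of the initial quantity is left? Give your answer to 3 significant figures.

n = 131.9/39.73 ≈ 3.3199 half-lives.
Fraction remaining = (1/2)^3.3199 ≈ 0.10014.

0.100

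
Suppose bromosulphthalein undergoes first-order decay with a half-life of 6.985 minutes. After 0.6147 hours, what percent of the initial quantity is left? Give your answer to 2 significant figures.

2.6%

0.6147 hours = 36.882 minutes.
n = 36.882/6.985 ≈ 5.2802 half-lives.
Fraction remaining = (1/2)^5.2802 ≈ 0.025734, i.e. 2.5734%.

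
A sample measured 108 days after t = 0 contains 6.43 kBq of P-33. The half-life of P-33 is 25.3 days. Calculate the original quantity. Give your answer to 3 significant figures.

Number of half-lives elapsed: n = 108/25.3 ≈ 4.2688.
A₀ = A × 2^n = 6.43 × 2^4.2688 = 6.43 × 19.277 ≈ 123.95 kBq.

124 kBq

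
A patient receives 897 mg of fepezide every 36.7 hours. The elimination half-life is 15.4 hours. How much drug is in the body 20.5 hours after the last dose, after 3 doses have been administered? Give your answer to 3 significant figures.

438 mg

The 3 doses were given 93.9, 57.2, 20.5 hours ago.
Total = 897·(1/2)^(93.9/15.4) + 897·(1/2)^(57.2/15.4) + 897·(1/2)^(20.5/15.4)
      = 13.101 + 68.341 + 356.51 ≈ 437.95 mg.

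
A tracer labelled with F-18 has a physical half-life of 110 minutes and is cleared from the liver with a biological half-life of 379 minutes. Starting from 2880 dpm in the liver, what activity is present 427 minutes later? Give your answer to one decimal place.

89.5 dpm

1/t_eff = 1/t_phys + 1/t_biol = 1/110 + 1/379 = 0.011729 per minute.
t_eff = 110 × 379 / (110 + 379) ≈ 85.256 minutes.
Remaining = 2880 × (1/2)^(427/85.256) = 2880 × (1/2)^5.0085 ≈ 89.473 dpm.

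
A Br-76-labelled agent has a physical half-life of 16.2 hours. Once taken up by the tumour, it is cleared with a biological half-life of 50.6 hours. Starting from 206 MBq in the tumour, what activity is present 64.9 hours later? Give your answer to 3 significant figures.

1/t_eff = 1/t_phys + 1/t_biol = 1/16.2 + 1/50.6 = 0.081491 per hour.
t_eff = 16.2 × 50.6 / (16.2 + 50.6) ≈ 12.271 hours.
Remaining = 206 × (1/2)^(64.9/12.271) = 206 × (1/2)^5.2888 ≈ 5.2697 MBq.

5.27 MBq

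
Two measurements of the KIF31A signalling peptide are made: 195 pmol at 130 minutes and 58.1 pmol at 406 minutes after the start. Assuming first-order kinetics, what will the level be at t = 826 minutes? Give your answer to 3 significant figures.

9.20 pmol

Over Δt = 406 − 130 = 276 minutes, the level fell by a factor of 195/58.1 ≈ 3.3563.
n = log₂(3.3563) ≈ 1.7469 half-lives, so t½ = 276/1.7469 ≈ 158 minutes.
From t = 406 to t = 826: 58.1 × (1/2)^((826−406)/158) ≈ 9.2036 pmol.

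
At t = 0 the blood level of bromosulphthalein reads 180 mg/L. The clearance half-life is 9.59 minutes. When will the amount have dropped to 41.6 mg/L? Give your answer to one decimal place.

20.3 minutes

Fraction remaining = 41.6/180 ≈ 0.23111.
n = log₂(180/41.6) = ln(4.3269)/ln 2 ≈ 2.1133 half-lives.
t = n × t½ = 2.1133 × 9.59 ≈ 20.267 minutes.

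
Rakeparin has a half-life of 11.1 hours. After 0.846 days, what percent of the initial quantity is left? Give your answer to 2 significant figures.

0.846 days = 20.304 hours.
n = 20.304/11.1 ≈ 1.8292 half-lives.
Fraction remaining = (1/2)^1.8292 ≈ 0.28142, i.e. 28.142%.

28%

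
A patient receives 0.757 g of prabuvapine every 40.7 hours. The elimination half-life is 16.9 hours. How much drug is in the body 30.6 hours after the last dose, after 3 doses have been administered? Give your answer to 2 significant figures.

The 3 doses were given 112, 71.3, 30.6 hours ago.
Total = 0.757·(1/2)^(112/16.9) + 0.757·(1/2)^(71.3/16.9) + 0.757·(1/2)^(30.6/16.9)
      = 0.0076578 + 0.040651 + 0.21579 ≈ 0.2641 g.

0.26 g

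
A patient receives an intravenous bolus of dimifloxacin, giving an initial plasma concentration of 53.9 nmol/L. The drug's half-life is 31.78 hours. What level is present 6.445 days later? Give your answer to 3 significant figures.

Convert the elapsed time: 6.445 days = 154.68 hours.
Number of half-lives: n = 154.68/31.78 ≈ 4.8672.
Remaining = 53.9 × (1/2)^4.8672 = 53.9 × 0.034263 ≈ 1.8468 nmol/L.

1.85 nmol/L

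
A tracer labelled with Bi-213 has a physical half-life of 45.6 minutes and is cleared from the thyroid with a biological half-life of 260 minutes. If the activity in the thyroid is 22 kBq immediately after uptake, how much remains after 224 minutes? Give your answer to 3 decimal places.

0.402 kBq

1/t_eff = 1/t_phys + 1/t_biol = 1/45.6 + 1/260 = 0.025776 per minute.
t_eff = 45.6 × 260 / (45.6 + 260) ≈ 38.796 minutes.
Remaining = 22 × (1/2)^(224/38.796) = 22 × (1/2)^5.7738 ≈ 0.4021 kBq.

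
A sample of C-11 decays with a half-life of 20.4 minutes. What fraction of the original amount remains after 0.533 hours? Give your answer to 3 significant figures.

0.337

0.533 hours = 31.98 minutes.
n = 31.98/20.4 ≈ 1.5676 half-lives.
Fraction remaining = (1/2)^1.5676 ≈ 0.33736.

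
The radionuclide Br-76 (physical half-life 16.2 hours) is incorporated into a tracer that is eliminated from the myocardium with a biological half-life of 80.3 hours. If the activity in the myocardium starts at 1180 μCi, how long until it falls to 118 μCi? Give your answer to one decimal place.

1/t_eff = 1/t_phys + 1/t_biol = 1/16.2 + 1/80.3 = 0.074182 per hour.
t_eff = 16.2 × 80.3 / (16.2 + 80.3) ≈ 13.48 hours.
n = log₂(1180/118) ≈ 3.3219; t = 3.3219 × 13.48 ≈ 44.781 hours.

44.8 hours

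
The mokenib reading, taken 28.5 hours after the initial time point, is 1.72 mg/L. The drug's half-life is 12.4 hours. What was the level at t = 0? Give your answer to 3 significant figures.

8.46 mg/L

Number of half-lives elapsed: n = 28.5/12.4 ≈ 2.2984.
A₀ = A × 2^n = 1.72 × 2^2.2984 = 1.72 × 4.9191 ≈ 8.4608 mg/L.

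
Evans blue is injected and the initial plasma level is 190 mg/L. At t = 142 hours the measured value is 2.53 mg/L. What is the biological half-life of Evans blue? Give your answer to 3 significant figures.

A/A₀ = 2.53/190 ≈ 0.013316.
n = log₂(75.099) ≈ 6.2307 half-lives elapsed in 142 hours.
t½ = 142/6.2307 ≈ 22.79 hours.

22.8 hours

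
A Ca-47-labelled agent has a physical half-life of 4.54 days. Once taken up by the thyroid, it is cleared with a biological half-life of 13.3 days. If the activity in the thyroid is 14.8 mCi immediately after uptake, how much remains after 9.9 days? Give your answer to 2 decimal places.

1.95 mCi

1/t_eff = 1/t_phys + 1/t_biol = 1/4.54 + 1/13.3 = 0.29545 per day.
t_eff = 4.54 × 13.3 / (4.54 + 13.3) ≈ 3.3846 days.
Remaining = 14.8 × (1/2)^(9.9/3.3846) = 14.8 × (1/2)^2.925 ≈ 1.9487 mCi.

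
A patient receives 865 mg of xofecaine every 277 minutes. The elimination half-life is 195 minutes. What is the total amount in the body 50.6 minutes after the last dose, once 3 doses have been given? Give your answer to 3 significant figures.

The 3 doses were given 604.6, 327.6, 50.6 minutes ago.
Total = 865·(1/2)^(604.6/195) + 865·(1/2)^(327.6/195) + 865·(1/2)^(50.6/195)
      = 100.85 + 269.95 + 722.61 ≈ 1093.4 mg.

1090 mg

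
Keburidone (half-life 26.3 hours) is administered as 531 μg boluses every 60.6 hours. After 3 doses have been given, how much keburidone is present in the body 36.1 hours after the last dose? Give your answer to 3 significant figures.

The 3 doses were given 157.3, 96.7, 36.1 hours ago.
Total = 531·(1/2)^(157.3/26.3) + 531·(1/2)^(96.7/26.3) + 531·(1/2)^(36.1/26.3)
      = 8.4069 + 41.521 + 205.07 ≈ 254.99 μg.

255 μg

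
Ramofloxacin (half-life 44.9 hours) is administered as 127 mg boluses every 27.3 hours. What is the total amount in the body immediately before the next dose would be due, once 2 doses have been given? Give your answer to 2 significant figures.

140 mg

The 2 doses were given 54.6, 27.3 hours ago.
Total = 127·(1/2)^(54.6/44.9) + 127·(1/2)^(27.3/44.9)
      = 54.669 + 83.324 ≈ 137.99 mg.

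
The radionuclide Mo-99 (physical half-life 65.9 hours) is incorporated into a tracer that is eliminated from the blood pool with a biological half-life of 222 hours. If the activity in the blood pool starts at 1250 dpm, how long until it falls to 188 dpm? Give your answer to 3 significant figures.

139 hours

1/t_eff = 1/t_phys + 1/t_biol = 1/65.9 + 1/222 = 0.019679 per hour.
t_eff = 65.9 × 222 / (65.9 + 222) ≈ 50.816 hours.
n = log₂(1250/188) ≈ 2.7331; t = 2.7331 × 50.816 ≈ 138.89 hours.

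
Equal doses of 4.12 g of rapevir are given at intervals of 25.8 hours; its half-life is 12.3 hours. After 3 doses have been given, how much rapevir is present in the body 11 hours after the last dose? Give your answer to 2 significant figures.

2.9 g

The 3 doses were given 62.6, 36.8, 11 hours ago.
Total = 4.12·(1/2)^(62.6/12.3) + 4.12·(1/2)^(36.8/12.3) + 4.12·(1/2)^(11/12.3)
      = 0.12101 + 0.51791 + 2.2166 ≈ 2.8555 g.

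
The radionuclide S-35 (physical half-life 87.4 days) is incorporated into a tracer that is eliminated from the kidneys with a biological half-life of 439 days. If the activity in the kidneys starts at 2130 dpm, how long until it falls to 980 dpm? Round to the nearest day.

1/t_eff = 1/t_phys + 1/t_biol = 1/87.4 + 1/439 = 0.01372 per day.
t_eff = 87.4 × 439 / (87.4 + 439) ≈ 72.889 days.
n = log₂(2130/980) ≈ 1.12; t = 1.12 × 72.889 ≈ 81.635 days.

82 days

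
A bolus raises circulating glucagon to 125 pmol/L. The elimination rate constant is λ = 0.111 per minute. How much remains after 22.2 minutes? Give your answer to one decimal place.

t½ = ln 2 / λ = 0.69315 / 0.111 ≈ 6.2446 minutes.
Number of half-lives: n = 22.2/6.2446 ≈ 3.5551.
Remaining = 125 × (1/2)^3.5551 = 125 × 0.085077 ≈ 10.635 pmol/L.

10.6 pmol/L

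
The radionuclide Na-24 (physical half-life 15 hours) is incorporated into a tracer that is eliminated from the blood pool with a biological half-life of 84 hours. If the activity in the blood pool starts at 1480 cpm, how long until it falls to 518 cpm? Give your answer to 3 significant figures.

1/t_eff = 1/t_phys + 1/t_biol = 1/15 + 1/84 = 0.078571 per hour.
t_eff = 15 × 84 / (15 + 84) ≈ 12.727 hours.
n = log₂(1480/518) ≈ 1.5146; t = 1.5146 × 12.727 ≈ 19.276 hours.

19.3 hours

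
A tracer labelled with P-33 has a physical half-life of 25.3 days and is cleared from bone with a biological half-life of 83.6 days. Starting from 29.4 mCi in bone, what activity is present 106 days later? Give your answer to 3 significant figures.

0.669 mCi

1/t_eff = 1/t_phys + 1/t_biol = 1/25.3 + 1/83.6 = 0.051487 per day.
t_eff = 25.3 × 83.6 / (25.3 + 83.6) ≈ 19.422 days.
Remaining = 29.4 × (1/2)^(106/19.422) = 29.4 × (1/2)^5.4577 ≈ 0.669 mCi.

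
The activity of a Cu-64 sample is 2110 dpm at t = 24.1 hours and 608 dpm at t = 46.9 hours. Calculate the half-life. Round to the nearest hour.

13 hours

Over Δt = 46.9 − 24.1 = 22.8 hours, the level fell by a factor of 2110/608 ≈ 3.4704.
n = log₂(3.4704) ≈ 1.7951 half-lives, so t½ = 22.8/1.7951 ≈ 12.701 hours.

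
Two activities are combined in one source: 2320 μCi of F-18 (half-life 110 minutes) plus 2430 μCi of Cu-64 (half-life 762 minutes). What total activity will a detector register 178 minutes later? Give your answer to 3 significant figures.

2820 μCi

F-18: 2320 × (1/2)^(178/110) = 2320 × (1/2)^1.6182 ≈ 755.73 μCi.
Cu-64: 2430 × (1/2)^(178/762) = 2430 × (1/2)^0.2336 ≈ 2066.7 μCi.
Total = 755.73 + 2066.7 ≈ 2822.5 μCi.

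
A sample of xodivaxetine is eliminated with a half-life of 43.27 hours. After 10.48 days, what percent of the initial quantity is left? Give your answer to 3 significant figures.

1.78%

10.48 days = 251.52 hours.
n = 251.52/43.27 ≈ 5.8128 half-lives.
Fraction remaining = (1/2)^5.8128 ≈ 0.01779, i.e. 1.779%.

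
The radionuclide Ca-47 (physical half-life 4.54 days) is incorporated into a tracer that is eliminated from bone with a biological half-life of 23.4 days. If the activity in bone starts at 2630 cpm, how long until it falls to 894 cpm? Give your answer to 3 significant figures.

5.92 days

1/t_eff = 1/t_phys + 1/t_biol = 1/4.54 + 1/23.4 = 0.263 per day.
t_eff = 4.54 × 23.4 / (4.54 + 23.4) ≈ 3.8023 days.
n = log₂(2630/894) ≈ 1.5567; t = 1.5567 × 3.8023 ≈ 5.9191 days.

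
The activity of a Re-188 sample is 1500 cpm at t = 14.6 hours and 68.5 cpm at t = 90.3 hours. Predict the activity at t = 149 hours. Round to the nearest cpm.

Over Δt = 90.3 − 14.6 = 75.7 hours, the level fell by a factor of 1500/68.5 ≈ 21.898.
n = log₂(21.898) ≈ 4.4527 half-lives, so t½ = 75.7/4.4527 ≈ 17.001 hours.
From t = 90.3 to t = 149: 68.5 × (1/2)^((149−90.3)/17.001) ≈ 6.2561 cpm.

6 cpm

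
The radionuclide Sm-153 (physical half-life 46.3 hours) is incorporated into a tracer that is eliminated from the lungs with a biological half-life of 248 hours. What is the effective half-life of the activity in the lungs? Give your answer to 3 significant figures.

39.0 hours

1/t_eff = 1/t_phys + 1/t_biol = 1/46.3 + 1/248 = 0.025631 per hour.
t_eff = 46.3 × 248 / (46.3 + 248) ≈ 39.016 hours.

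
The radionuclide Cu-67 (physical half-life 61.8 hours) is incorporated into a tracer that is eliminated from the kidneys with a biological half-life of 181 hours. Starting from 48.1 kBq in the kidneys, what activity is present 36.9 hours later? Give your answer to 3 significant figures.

27.6 kBq

1/t_eff = 1/t_phys + 1/t_biol = 1/61.8 + 1/181 = 0.021706 per hour.
t_eff = 61.8 × 181 / (61.8 + 181) ≈ 46.07 hours.
Remaining = 48.1 × (1/2)^(36.9/46.07) = 48.1 × (1/2)^0.80095 ≈ 27.608 kBq.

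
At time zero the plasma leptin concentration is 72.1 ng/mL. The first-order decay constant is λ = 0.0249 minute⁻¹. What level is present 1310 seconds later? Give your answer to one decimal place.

41.9 ng/mL

t½ = ln 2 / λ = 0.69315 / 0.0249 ≈ 27.837 minutes.
Convert the elapsed time: 1310 seconds = 21.8333 minutes.
Number of half-lives: n = 21.8333/27.837 ≈ 0.78432.
Remaining = 72.1 × (1/2)^0.78432 = 72.1 × 0.58063 ≈ 41.863 ng/mL.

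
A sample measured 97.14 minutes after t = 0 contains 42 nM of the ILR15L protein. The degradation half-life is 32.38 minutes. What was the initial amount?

336 nM

Number of half-lives elapsed: n = 97.14/32.38 ≈ 3.
A₀ = A × 2^n = 42 × 2^3 = 42 × 8 ≈ 336 nM.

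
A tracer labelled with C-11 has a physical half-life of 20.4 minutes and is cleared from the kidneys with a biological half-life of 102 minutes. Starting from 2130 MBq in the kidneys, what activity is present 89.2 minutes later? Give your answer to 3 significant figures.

1/t_eff = 1/t_phys + 1/t_biol = 1/20.4 + 1/102 = 0.058824 per minute.
t_eff = 20.4 × 102 / (20.4 + 102) ≈ 17 minutes.
Remaining = 2130 × (1/2)^(89.2/17) = 2130 × (1/2)^5.2471 ≈ 56.086 MBq.

56.1 MBq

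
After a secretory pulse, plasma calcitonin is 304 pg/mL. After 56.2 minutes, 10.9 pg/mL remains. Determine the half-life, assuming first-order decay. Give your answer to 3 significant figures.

A/A₀ = 10.9/304 ≈ 0.035855.
n = log₂(27.89) ≈ 4.8017 half-lives elapsed in 56.2 minutes.
t½ = 56.2/4.8017 ≈ 11.704 minutes.

11.7 minutes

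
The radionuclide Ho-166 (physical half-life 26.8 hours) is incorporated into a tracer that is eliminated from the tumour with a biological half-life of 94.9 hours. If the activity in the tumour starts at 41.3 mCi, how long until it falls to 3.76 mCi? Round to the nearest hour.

1/t_eff = 1/t_phys + 1/t_biol = 1/26.8 + 1/94.9 = 0.047851 per hour.
t_eff = 26.8 × 94.9 / (26.8 + 94.9) ≈ 20.898 hours.
n = log₂(41.3/3.76) ≈ 3.4573; t = 3.4573 × 20.898 ≈ 72.252 hours.

72 hours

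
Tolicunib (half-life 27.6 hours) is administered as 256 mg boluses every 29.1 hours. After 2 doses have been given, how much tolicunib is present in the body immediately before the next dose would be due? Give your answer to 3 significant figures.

183 mg

The 2 doses were given 58.2, 29.1 hours ago.
Total = 256·(1/2)^(58.2/27.6) + 256·(1/2)^(29.1/27.6)
      = 59.355 + 123.27 ≈ 182.62 mg.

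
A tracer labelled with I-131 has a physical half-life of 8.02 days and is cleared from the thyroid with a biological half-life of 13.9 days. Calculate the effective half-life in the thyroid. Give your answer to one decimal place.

1/t_eff = 1/t_phys + 1/t_biol = 1/8.02 + 1/13.9 = 0.19663 per day.
t_eff = 8.02 × 13.9 / (8.02 + 13.9) ≈ 5.0857 days.

5.1 days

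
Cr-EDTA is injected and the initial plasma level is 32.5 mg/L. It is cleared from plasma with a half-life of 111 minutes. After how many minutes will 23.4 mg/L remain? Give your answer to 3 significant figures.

Fraction remaining = 23.4/32.5 ≈ 0.72.
n = log₂(32.5/23.4) = ln(1.3889)/ln 2 ≈ 0.47393 half-lives.
t = n × t½ = 0.47393 × 111 ≈ 52.606 minutes.

52.6 minutes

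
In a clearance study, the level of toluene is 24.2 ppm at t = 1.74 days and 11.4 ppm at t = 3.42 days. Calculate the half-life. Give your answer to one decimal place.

Over Δt = 3.42 − 1.74 = 1.68 days, the level fell by a factor of 24.2/11.4 ≈ 2.1228.
n = log₂(2.1228) ≈ 1.086 half-lives, so t½ = 1.68/1.086 ≈ 1.547 days.

1.5 days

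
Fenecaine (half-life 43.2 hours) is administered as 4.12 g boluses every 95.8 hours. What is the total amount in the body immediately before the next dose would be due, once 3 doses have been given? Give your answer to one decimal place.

1.1 g

The 3 doses were given 287.4, 191.6, 95.8 hours ago.
Total = 4.12·(1/2)^(287.4/43.2) + 4.12·(1/2)^(191.6/43.2) + 4.12·(1/2)^(95.8/43.2)
      = 0.040946 + 0.19045 + 0.8858 ≈ 1.1172 g.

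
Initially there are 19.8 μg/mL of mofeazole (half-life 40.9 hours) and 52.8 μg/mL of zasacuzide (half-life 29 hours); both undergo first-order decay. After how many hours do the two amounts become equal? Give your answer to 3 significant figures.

Set 19.8·(1/2)^(t/40.9) = 52.8·(1/2)^(t/29).
Taking log₂: log₂(19.8/52.8) = t·(1/40.9 − 1/29).
log₂(0.375) = -1.415; 1/40.9 − 1/29 = -0.010033.
t = -1.415 / -0.010033 ≈ 141.04 hours.

141 hours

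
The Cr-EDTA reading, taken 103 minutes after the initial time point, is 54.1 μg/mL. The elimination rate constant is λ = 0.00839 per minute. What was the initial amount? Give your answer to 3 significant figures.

128 μg/mL

t½ = ln 2 / λ = 0.69315 / 0.00839 ≈ 82.616 minutes.
Number of half-lives elapsed: n = 103/82.616 ≈ 1.2467.
A₀ = A × 2^n = 54.1 × 2^1.2467 = 54.1 × 2.373 ≈ 128.38 μg/mL.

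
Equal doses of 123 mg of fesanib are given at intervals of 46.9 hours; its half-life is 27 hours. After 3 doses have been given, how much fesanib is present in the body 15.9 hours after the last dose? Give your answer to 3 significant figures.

The 3 doses were given 109.7, 62.8, 15.9 hours ago.
Total = 123·(1/2)^(109.7/27) + 123·(1/2)^(62.8/27) + 123·(1/2)^(15.9/27)
      = 7.3592 + 24.532 + 81.777 ≈ 113.67 mg.

114 mg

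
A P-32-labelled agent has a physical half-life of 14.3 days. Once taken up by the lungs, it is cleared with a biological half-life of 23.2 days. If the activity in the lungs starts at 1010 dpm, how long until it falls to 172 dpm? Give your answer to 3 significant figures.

22.6 days

1/t_eff = 1/t_phys + 1/t_biol = 1/14.3 + 1/23.2 = 0.11303 per day.
t_eff = 14.3 × 23.2 / (14.3 + 23.2) ≈ 8.8469 days.
n = log₂(1010/172) ≈ 2.5539; t = 2.5539 × 8.8469 ≈ 22.594 days.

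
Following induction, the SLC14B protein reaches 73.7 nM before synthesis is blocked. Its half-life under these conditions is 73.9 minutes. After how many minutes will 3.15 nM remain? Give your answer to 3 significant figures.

Fraction remaining = 3.15/73.7 ≈ 0.042741.
n = log₂(73.7/3.15) = ln(23.397)/ln 2 ≈ 4.5482 half-lives.
t = n × t½ = 4.5482 × 73.9 ≈ 336.12 minutes.

336 minutes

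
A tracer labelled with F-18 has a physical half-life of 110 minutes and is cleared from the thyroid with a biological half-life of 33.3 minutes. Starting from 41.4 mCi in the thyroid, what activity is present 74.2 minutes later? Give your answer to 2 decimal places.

1/t_eff = 1/t_phys + 1/t_biol = 1/110 + 1/33.3 = 0.039121 per minute.
t_eff = 110 × 33.3 / (110 + 33.3) ≈ 25.562 minutes.
Remaining = 41.4 × (1/2)^(74.2/25.562) = 41.4 × (1/2)^2.9028 ≈ 5.5358 mCi.

5.54 mCi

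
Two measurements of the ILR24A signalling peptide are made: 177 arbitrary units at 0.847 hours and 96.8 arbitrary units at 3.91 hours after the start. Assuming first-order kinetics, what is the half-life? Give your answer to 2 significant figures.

Over Δt = 3.91 − 0.847 = 3.063 hours, the level fell by a factor of 177/96.8 ≈ 1.8285.
n = log₂(1.8285) ≈ 0.87067 half-lives, so t½ = 3.063/0.87067 ≈ 3.518 hours.

3.5 hours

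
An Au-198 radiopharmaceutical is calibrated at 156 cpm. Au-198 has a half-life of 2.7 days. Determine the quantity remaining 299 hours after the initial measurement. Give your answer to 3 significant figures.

Convert the elapsed time: 299 hours = 12.4583 days.
Number of half-lives: n = 12.4583/2.7 ≈ 4.6142.
Remaining = 156 × (1/2)^4.6142 = 156 × 0.040831 ≈ 6.3696 cpm.

6.37 cpm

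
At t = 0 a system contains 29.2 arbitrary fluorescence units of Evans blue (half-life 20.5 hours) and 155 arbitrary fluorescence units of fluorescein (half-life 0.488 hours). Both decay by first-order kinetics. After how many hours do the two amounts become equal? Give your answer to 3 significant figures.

1.20 hours

Set 29.2·(1/2)^(t/20.5) = 155·(1/2)^(t/0.488).
Taking log₂: log₂(29.2/155) = t·(1/20.5 − 1/0.488).
log₂(0.18839) = -2.4082; 1/20.5 − 1/0.488 = -2.0004.
t = -2.4082 / -2.0004 ≈ 1.2039 hours.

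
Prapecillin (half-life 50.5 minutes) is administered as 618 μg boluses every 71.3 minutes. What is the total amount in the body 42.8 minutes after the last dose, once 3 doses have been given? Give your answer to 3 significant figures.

The 3 doses were given 185.4, 114.1, 42.8 minutes ago.
Total = 618·(1/2)^(185.4/50.5) + 618·(1/2)^(114.1/50.5) + 618·(1/2)^(42.8/50.5)
      = 48.509 + 129.07 + 343.45 ≈ 521.03 μg.

521 μg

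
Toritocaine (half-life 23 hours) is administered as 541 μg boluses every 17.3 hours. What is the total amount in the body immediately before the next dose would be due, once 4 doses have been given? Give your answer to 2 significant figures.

The 4 doses were given 69.2, 51.9, 34.6, 17.3 hours ago.
Total = 541·(1/2)^(69.2/23) + 541·(1/2)^(51.9/23) + 541·(1/2)^(34.6/23) + 541·(1/2)^(17.3/23)
      = 67.219 + 113.22 + 190.7 + 321.2 ≈ 692.33 μg.

690 μg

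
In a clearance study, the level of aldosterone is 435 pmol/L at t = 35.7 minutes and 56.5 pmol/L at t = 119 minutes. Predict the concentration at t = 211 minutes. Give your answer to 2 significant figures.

Over Δt = 119 − 35.7 = 83.3 minutes, the level fell by a factor of 435/56.5 ≈ 7.6991.
n = log₂(7.6991) ≈ 2.9447 half-lives, so t½ = 83.3/2.9447 ≈ 28.288 minutes.
From t = 119 to t = 211: 56.5 × (1/2)^((211−119)/28.288) ≈ 5.9296 pmol/L.

5.9 pmol/L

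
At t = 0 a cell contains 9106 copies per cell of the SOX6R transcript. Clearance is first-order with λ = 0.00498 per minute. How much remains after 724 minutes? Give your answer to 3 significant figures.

t½ = ln 2 / λ = 0.69315 / 0.00498 ≈ 139.19 minutes.
Number of half-lives: n = 724/139.19 ≈ 5.2017.
Remaining = 9106 × (1/2)^5.2017 = 9106 × 0.027173 ≈ 247.44 copies per cell.

247 copies per cell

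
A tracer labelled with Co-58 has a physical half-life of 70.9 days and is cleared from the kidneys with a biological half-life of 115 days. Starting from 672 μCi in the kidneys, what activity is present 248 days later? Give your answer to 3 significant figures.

1/t_eff = 1/t_phys + 1/t_biol = 1/70.9 + 1/115 = 0.0228 per day.
t_eff = 70.9 × 115 / (70.9 + 115) ≈ 43.86 days.
Remaining = 672 × (1/2)^(248/43.86) = 672 × (1/2)^5.6544 ≈ 13.342 μCi.

13.3 μCi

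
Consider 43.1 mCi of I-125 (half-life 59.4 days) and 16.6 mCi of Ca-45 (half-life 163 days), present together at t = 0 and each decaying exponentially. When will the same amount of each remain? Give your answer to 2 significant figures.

Set 43.1·(1/2)^(t/59.4) = 16.6·(1/2)^(t/163).
Taking log₂: log₂(43.1/16.6) = t·(1/59.4 − 1/163).
log₂(2.5964) = 1.3765; 1/59.4 − 1/163 = 0.0107.
t = 1.3765 / 0.0107 ≈ 128.64 days.

130 days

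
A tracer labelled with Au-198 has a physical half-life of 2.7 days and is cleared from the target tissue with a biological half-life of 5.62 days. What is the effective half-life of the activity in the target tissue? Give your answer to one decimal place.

1.8 days

1/t_eff = 1/t_phys + 1/t_biol = 1/2.7 + 1/5.62 = 0.54831 per day.
t_eff = 2.7 × 5.62 / (2.7 + 5.62) ≈ 1.8238 days.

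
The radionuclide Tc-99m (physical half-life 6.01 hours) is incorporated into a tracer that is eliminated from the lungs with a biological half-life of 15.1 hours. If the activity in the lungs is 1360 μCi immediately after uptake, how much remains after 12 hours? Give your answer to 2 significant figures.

200 μCi

1/t_eff = 1/t_phys + 1/t_biol = 1/6.01 + 1/15.1 = 0.23261 per hour.
t_eff = 6.01 × 15.1 / (6.01 + 15.1) ≈ 4.299 hours.
Remaining = 1360 × (1/2)^(12/4.299) = 1360 × (1/2)^2.7914 ≈ 196.45 μCi.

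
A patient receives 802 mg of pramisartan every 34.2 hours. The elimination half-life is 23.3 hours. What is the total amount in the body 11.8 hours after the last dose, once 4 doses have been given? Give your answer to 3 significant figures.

869 mg

The 4 doses were given 114.4, 80.2, 46, 11.8 hours ago.
Total = 802·(1/2)^(114.4/23.3) + 802·(1/2)^(80.2/23.3) + 802·(1/2)^(46/23.3) + 802·(1/2)^(11.8/23.3)
      = 26.678 + 73.792 + 204.11 + 564.57 ≈ 869.16 mg.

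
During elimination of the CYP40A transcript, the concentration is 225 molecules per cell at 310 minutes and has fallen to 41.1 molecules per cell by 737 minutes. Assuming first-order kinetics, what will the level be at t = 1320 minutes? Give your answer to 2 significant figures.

Over Δt = 737 − 310 = 427 minutes, the level fell by a factor of 225/41.1 ≈ 5.4745.
n = log₂(5.4745) ≈ 2.4527 half-lives, so t½ = 427/2.4527 ≈ 174.09 minutes.
From t = 737 to t = 1320: 41.1 × (1/2)^((1320−737)/174.09) ≈ 4.0342 molecules per cell.

4.0 molecules per cell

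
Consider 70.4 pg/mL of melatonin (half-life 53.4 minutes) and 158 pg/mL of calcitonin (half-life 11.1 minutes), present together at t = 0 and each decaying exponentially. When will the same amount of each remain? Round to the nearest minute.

Set 70.4·(1/2)^(t/53.4) = 158·(1/2)^(t/11.1).
Taking log₂: log₂(70.4/158) = t·(1/53.4 − 1/11.1).
log₂(0.44557) = -1.1663; 1/53.4 − 1/11.1 = -0.071363.
t = -1.1663 / -0.071363 ≈ 16.343 minutes.

16 minutes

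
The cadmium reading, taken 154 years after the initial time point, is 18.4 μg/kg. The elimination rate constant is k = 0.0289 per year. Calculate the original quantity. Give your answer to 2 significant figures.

1600 μg/kg

t½ = ln 2 / k = 0.69315 / 0.0289 ≈ 23.984 years.
Number of half-lives elapsed: n = 154/23.984 ≈ 6.4209.
A₀ = A × 2^n = 18.4 × 2^6.4209 = 18.4 × 85.678 ≈ 1576.5 μg/kg.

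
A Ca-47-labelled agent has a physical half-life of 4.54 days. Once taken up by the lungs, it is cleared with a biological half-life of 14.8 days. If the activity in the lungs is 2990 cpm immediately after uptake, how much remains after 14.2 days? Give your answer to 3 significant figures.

1/t_eff = 1/t_phys + 1/t_biol = 1/4.54 + 1/14.8 = 0.28783 per day.
t_eff = 4.54 × 14.8 / (4.54 + 14.8) ≈ 3.4743 days.
Remaining = 2990 × (1/2)^(14.2/3.4743) = 2990 × (1/2)^4.0872 ≈ 175.91 cpm.

176 cpm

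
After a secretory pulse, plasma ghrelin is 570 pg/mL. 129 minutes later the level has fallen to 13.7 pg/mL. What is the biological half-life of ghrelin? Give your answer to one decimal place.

A/A₀ = 13.7/570 ≈ 0.024035.
n = log₂(41.606) ≈ 5.3787 half-lives elapsed in 129 minutes.
t½ = 129/5.3787 ≈ 23.983 minutes.

24.0 minutes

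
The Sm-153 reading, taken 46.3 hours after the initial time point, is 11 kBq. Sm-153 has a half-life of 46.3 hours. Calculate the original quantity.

22 kBq

Number of half-lives elapsed: n = 46.3/46.3 ≈ 1.
A₀ = A × 2^n = 11 × 2^1 = 11 × 2 ≈ 22 kBq.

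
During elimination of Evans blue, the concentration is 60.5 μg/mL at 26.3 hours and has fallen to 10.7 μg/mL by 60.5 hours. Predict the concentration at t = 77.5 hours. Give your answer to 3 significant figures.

4.52 μg/mL

Over Δt = 60.5 − 26.3 = 34.2 hours, the level fell by a factor of 60.5/10.7 ≈ 5.6542.
n = log₂(5.6542) ≈ 2.4993 half-lives, so t½ = 34.2/2.4993 ≈ 13.684 hours.
From t = 60.5 to t = 77.5: 10.7 × (1/2)^((77.5−60.5)/13.684) ≈ 4.5227 μg/mL.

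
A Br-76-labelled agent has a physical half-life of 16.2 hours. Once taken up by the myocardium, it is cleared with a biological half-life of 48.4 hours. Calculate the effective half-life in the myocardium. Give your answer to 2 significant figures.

1/t_eff = 1/t_phys + 1/t_biol = 1/16.2 + 1/48.4 = 0.08239 per hour.
t_eff = 16.2 × 48.4 / (16.2 + 48.4) ≈ 12.137 hours.

12 hours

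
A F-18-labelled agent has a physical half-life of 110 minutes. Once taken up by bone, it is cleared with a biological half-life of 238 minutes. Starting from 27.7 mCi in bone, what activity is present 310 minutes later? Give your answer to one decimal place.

1/t_eff = 1/t_phys + 1/t_biol = 1/110 + 1/238 = 0.013293 per minute.
t_eff = 110 × 238 / (110 + 238) ≈ 75.23 minutes.
Remaining = 27.7 × (1/2)^(310/75.23) = 27.7 × (1/2)^4.1207 ≈ 1.5923 mCi.

1.6 mCi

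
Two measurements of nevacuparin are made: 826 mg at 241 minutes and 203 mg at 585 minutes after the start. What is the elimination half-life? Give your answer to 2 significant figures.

170 minutes

Over Δt = 585 − 241 = 344 minutes, the level fell by a factor of 826/203 ≈ 4.069.
n = log₂(4.069) ≈ 2.0247 half-lives, so t½ = 344/2.0247 ≈ 169.9 minutes.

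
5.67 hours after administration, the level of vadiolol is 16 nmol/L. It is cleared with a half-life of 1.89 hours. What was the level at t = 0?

128 nmol/L

Number of half-lives elapsed: n = 5.67/1.89 ≈ 3.
A₀ = A × 2^n = 16 × 2^3 = 16 × 8 ≈ 128 nmol/L.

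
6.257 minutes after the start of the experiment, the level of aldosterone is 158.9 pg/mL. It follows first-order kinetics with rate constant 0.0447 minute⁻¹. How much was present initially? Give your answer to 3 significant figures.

t½ = ln 2 / k = 0.69315 / 0.0447 ≈ 15.507 minutes.
Number of half-lives elapsed: n = 6.257/15.507 ≈ 0.4035.
A₀ = A × 2^n = 158.9 × 2^0.4035 = 158.9 × 1.3227 ≈ 210.18 pg/mL.

210 pg/mL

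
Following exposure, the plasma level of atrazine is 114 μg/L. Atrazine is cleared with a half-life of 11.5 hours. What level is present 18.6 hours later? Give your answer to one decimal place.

37.2 μg/L

Number of half-lives: n = 18.6/11.5 ≈ 1.6174.
Remaining = 114 × (1/2)^1.6174 = 114 × 0.32592 ≈ 37.155 μg/L.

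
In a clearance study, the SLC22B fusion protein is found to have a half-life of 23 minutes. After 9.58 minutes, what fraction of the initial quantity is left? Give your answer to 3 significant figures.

n = 9.58/23 ≈ 0.41652 half-lives.
Fraction remaining = (1/2)^0.41652 ≈ 0.74923.

0.749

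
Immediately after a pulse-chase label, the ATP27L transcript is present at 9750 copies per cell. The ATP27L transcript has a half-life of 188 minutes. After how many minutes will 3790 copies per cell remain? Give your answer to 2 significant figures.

Fraction remaining = 3790/9750 ≈ 0.38872.
n = log₂(9750/3790) = ln(2.5726)/ln 2 ≈ 1.3632 half-lives.
t = n × t½ = 1.3632 × 188 ≈ 256.28 minutes.

260 minutes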